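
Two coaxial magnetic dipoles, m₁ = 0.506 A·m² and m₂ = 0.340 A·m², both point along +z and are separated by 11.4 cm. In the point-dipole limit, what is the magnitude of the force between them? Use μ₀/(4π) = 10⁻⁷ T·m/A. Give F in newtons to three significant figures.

F ≈ 6.11×10⁻⁴ N

On-axis B of dipole 1: B = (μ₀/4π)·2m₁/r³. Force on dipole 2: F = m₂·dB/dr.
dB/dr = −(μ₀/4π)·6m₁/r⁴, so |F| = (μ₀/4π)·6m₁m₂/r⁴.
F = 6(10⁻⁷)(0.506)(0.340)/(0.114)⁴ = 6.112×10⁻⁴ N.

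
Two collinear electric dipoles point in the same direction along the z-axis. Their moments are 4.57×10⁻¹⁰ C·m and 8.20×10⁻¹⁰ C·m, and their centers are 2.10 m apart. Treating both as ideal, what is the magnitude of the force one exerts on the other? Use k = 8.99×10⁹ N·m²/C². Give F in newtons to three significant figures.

On-axis field of dipole 1 at distance r: E = 2kp₁/r³. Force on dipole 2 is F = p₂·dE/dr (gradient along axis).
dE/dr = −6kp₁/r⁴, so |F| = 6kp₁p₂/r⁴ (attractive for aligned moments).
F = 6(8.99×10⁹)(4.57×10⁻¹⁰)(8.20×10⁻¹⁰)/(2.10)⁴ = 1.039×10⁻⁹ N.

F ≈ 1.04×10⁻⁹ N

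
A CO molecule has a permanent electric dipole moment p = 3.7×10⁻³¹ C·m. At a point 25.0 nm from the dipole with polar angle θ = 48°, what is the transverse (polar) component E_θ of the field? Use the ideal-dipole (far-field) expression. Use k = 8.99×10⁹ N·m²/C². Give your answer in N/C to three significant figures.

E_θ ≈ 158 N/C

For a dipole, E_θ = (kp sinθ)/r³.
kp/r³ = (8.99×10⁹)(3.70×10⁻³¹)/(2.50×10⁻⁸)³ = 212.9 N/C.
E_θ = 212.9·sin48° = 158.2 N/C.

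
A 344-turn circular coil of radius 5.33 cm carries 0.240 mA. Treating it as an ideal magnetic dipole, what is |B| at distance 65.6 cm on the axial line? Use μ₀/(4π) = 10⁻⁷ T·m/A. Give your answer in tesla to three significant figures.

B ≈ 5.22×10⁻¹⁰ T

m = NIA = NIπa² = 344·(2.40×10⁻⁴)·π·(0.0533)² = 7.368×10⁻⁴ A·m².
On axis B = (μ₀/4π)·2m/r³.
B = 2·(10⁻⁷)·(7.368×10⁻⁴) / (0.656)³ = 5.220×10⁻¹⁰ T.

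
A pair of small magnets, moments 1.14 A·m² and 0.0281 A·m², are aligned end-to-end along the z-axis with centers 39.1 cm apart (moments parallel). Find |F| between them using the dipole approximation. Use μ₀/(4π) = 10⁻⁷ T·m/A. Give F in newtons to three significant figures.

On-axis B of dipole 1: B = (μ₀/4π)·2m₁/r³. Force on dipole 2: F = m₂·dB/dr.
dB/dr = −(μ₀/4π)·6m₁/r⁴, so |F| = (μ₀/4π)·6m₁m₂/r⁴.
F = 6(10⁻⁷)(1.14)(0.0281)/(0.391)⁴ = 8.223×10⁻⁷ N.

F ≈ 8.22×10⁻⁷ N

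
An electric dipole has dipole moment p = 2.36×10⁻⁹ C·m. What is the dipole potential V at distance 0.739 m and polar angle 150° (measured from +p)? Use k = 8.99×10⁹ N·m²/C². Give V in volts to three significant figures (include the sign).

The dipole potential is V = kp cosθ / r².
V = (8.99×10⁹)(2.36×10⁻⁹)·cos150° / (0.739)² = -33.64 V.

V ≈ -33.6 V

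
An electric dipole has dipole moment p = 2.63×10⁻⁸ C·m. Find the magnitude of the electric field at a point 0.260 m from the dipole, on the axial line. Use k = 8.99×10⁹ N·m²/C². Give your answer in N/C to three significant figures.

E ≈ 2.69×10⁴ N/C

On the dipole axis E = 2kp/r³.
E = 2·(8.99×10⁹)(2.63×10⁻⁸) / (0.260)³ = 2.690×10⁴ N/C.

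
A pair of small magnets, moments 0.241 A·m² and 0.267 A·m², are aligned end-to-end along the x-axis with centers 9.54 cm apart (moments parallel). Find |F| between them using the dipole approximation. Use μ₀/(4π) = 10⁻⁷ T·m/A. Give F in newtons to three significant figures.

On-axis B of dipole 1: B = (μ₀/4π)·2m₁/r³. Force on dipole 2: F = m₂·dB/dr.
dB/dr = −(μ₀/4π)·6m₁/r⁴, so |F| = (μ₀/4π)·6m₁m₂/r⁴.
F = 6(10⁻⁷)(0.241)(0.267)/(0.0954)⁴ = 4.661×10⁻⁴ N.

F ≈ 4.66×10⁻⁴ N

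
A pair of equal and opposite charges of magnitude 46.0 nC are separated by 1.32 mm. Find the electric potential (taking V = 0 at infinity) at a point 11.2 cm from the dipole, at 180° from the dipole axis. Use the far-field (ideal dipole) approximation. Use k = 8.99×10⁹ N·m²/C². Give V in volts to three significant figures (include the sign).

Dipole moment p = qd = (4.60×10⁻⁸ C)(0.00132 m) = 6.072×10⁻¹¹ C·m.
The dipole potential is V = kp cosθ / r².
V = (8.99×10⁹)(6.072×10⁻¹¹)·cos180° / (0.112)² = -43.52 V.

V ≈ -43.5 V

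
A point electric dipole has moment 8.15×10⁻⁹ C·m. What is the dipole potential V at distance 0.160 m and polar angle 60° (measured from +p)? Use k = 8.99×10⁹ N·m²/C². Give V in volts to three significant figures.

The dipole potential is V = kp cosθ / r².
V = (8.99×10⁹)(8.15×10⁻⁹)·cos60° / (0.160)² = 1431 V.

V ≈ 1430 V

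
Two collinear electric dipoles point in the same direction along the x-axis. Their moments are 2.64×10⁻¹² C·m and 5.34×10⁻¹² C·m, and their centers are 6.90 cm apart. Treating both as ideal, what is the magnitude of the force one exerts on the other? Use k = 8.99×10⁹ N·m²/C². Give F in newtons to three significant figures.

On-axis field of dipole 1 at distance r: E = 2kp₁/r³. Force on dipole 2 is F = p₂·dE/dr (gradient along axis).
dE/dr = −6kp₁/r⁴, so |F| = 6kp₁p₂/r⁴ (attractive for aligned moments).
F = 6(8.99×10⁹)(2.64×10⁻¹²)(5.34×10⁻¹²)/(0.0690)⁴ = 3.355×10⁻⁸ N.

F ≈ 3.35×10⁻⁸ N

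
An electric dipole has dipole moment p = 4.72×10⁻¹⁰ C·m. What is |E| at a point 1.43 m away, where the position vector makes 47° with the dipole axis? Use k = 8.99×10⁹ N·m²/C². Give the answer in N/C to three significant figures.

At angle θ the dipole field magnitude is E = (kp/r³)·√(1 + 3cos²θ).
kp/r³ = (8.99×10⁹)(4.72×10⁻¹⁰) / (1.43)³ = 1.451 N/C.
√(1 + 3cos²47°) = √(1 + 3·0.4651) = √2.3954 ≈ 1.5477.
E ≈ 1.451 × 1.548 = 2.246 N/C.

E ≈ 2.25 N/C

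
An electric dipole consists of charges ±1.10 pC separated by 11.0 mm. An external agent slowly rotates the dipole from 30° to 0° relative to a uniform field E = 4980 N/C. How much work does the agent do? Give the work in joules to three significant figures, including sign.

Dipole moment p = qd = (1.10×10⁻¹² C)(0.0110 m) = 1.21×10⁻¹⁴ C·m.
W_ext = ΔU = U(θ₂) − U(θ₁) = −pE cosθ₂ − (−pE cosθ₁) = pE(cosθ₁ − cosθ₂).
W = (1.21×10⁻¹⁴)(4980)·(cos30° − cos0°) = (6.026×10⁻¹¹)·(-0.1340) = -8.073×10⁻¹² J.

W ≈ -8.07×10⁻¹² J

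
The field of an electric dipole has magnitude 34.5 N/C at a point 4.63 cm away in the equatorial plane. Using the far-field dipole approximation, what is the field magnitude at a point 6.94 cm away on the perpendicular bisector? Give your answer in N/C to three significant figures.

Dipole fields scale as 1/r³ in the far field; the geometry is the same at both points.
E₂ = E₁ · (r₁/r₂)³ = 34.5 · (4.63/6.94)³.
(r₁/r₂)³ = (0.6671)³ = 0.2969.
E₂ ≈ 10.24 N/C.

E ≈ 10.2 N/C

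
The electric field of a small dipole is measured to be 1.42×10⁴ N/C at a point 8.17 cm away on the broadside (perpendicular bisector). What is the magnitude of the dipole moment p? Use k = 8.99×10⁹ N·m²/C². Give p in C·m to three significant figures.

In the equatorial plane E = kp/r³, so p = Er³/(k).
p = (1.42×10⁴)·(0.0817)³ / (8.99×10⁹) = 8.614×10⁻¹⁰ C·m.

p ≈ 8.61×10⁻¹⁰ C·m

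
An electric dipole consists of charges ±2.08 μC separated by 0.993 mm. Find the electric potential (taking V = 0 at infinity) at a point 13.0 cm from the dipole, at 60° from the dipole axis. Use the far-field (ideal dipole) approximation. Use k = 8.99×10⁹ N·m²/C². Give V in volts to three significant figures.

Dipole moment p = qd = (2.08×10⁻⁶ C)(9.93×10⁻⁴ m) = 2.065×10⁻⁹ C·m.
The dipole potential is V = kp cosθ / r².
V = (8.99×10⁹)(2.065×10⁻⁹)·cos60° / (0.130)² = 549.2 V.

V ≈ 549 V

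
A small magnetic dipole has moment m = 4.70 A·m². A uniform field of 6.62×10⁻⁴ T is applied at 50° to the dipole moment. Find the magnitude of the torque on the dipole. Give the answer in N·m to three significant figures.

τ ≈ 0.00238 N·m

Torque on a magnetic dipole: τ = mB sinθ.
τ = (4.70)(6.62×10⁻⁴)·sin50° = 0.002383 N·m.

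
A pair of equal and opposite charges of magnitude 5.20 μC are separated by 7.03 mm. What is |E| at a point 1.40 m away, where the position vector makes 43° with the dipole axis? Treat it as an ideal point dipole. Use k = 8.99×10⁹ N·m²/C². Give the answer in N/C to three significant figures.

E ≈ 193 N/C

Dipole moment p = qd = (5.20×10⁻⁶ C)(0.00703 m) = 3.656×10⁻⁸ C·m.
At angle θ the dipole field magnitude is E = (kp/r³)·√(1 + 3cos²θ).
kp/r³ = (8.99×10⁹)(3.656×10⁻⁸) / (1.40)³ = 119.8 N/C.
√(1 + 3cos²43°) = √(1 + 3·0.5349) = √2.6046 ≈ 1.6139.
E ≈ 119.8 × 1.614 = 193.3 N/C.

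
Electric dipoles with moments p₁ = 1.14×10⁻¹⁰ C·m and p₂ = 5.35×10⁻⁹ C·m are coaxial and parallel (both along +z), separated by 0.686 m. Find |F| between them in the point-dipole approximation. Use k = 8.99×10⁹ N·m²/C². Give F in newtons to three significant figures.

F ≈ 1.49×10⁻⁷ N

On-axis field of dipole 1 at distance r: E = 2kp₁/r³. Force on dipole 2 is F = p₂·dE/dr (gradient along axis).
dE/dr = −6kp₁/r⁴, so |F| = 6kp₁p₂/r⁴ (attractive for aligned moments).
F = 6(8.99×10⁹)(1.14×10⁻¹⁰)(5.35×10⁻⁹)/(0.686)⁴ = 1.486×10⁻⁷ N.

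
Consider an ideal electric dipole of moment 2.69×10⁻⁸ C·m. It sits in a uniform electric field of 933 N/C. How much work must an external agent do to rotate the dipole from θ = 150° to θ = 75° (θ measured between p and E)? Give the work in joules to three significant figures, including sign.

W_ext = ΔU = U(θ₂) − U(θ₁) = −pE cosθ₂ − (−pE cosθ₁) = pE(cosθ₁ − cosθ₂).
W = (2.69×10⁻⁸)(933)·(cos150° − cos75°) = (2.510×10⁻⁵)·(-1.1248) = -2.823×10⁻⁵ J.

W ≈ -2.82×10⁻⁵ J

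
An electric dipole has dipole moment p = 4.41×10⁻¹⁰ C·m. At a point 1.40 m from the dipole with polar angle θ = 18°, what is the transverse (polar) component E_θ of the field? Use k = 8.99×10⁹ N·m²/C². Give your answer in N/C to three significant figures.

E_θ ≈ 0.446 N/C

For a dipole, E_θ = (kp sinθ)/r³.
kp/r³ = (8.99×10⁹)(4.41×10⁻¹⁰)/(1.40)³ = 1.445 N/C.
E_θ = 1.445·sin18° = 0.4465 N/C.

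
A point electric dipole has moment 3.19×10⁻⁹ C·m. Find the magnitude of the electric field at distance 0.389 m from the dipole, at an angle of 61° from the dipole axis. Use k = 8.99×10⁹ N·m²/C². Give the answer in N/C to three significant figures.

At angle θ the dipole field magnitude is E = (kp/r³)·√(1 + 3cos²θ).
kp/r³ = (8.99×10⁹)(3.19×10⁻⁹) / (0.389)³ = 487.2 N/C.
√(1 + 3cos²61°) = √(1 + 3·0.2350) = √1.7051 ≈ 1.3058.
E ≈ 487.2 × 1.306 = 636.2 N/C.

E ≈ 636 N/C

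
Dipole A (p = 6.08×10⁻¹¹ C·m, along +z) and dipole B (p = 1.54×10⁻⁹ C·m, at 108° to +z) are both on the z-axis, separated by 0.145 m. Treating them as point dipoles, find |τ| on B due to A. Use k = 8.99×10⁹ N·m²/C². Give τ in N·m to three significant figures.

The second dipole sits on the axis of the first, so the field there is axial: E₁ = 2kp₁/r³ along +z.
E₁ = 2(8.99×10⁹)(6.08×10⁻¹¹)/(0.145)³ = 358.6 N/C.
Torque on the second dipole: τ = p₂ E₁ sinθ.
τ = (1.54×10⁻⁹)(358.6)·sin108° = 5.252×10⁻⁷ N·m.

τ ≈ 5.25×10⁻⁷ N·m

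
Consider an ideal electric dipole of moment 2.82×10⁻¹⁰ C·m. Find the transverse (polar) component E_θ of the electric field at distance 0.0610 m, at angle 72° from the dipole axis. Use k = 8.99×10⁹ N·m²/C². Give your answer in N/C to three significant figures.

E_θ ≈ 1.06×10⁴ N/C

For a dipole, E_θ = (kp sinθ)/r³.
kp/r³ = (8.99×10⁹)(2.82×10⁻¹⁰)/(0.0610)³ = 1.117×10⁴ N/C.
E_θ = 1.117×10⁴·sin72° = 1.062×10⁴ N/C.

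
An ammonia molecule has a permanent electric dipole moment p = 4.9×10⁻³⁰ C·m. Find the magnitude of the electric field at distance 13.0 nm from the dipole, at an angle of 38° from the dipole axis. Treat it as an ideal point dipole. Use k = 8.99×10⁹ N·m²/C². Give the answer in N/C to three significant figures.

E ≈ 3.39×10⁴ N/C

At angle θ the dipole field magnitude is E = (kp/r³)·√(1 + 3cos²θ).
kp/r³ = (8.99×10⁹)(4.90×10⁻³⁰) / (1.30×10⁻⁸)³ = 2.005×10⁴ N/C.
√(1 + 3cos²38°) = √(1 + 3·0.6210) = √2.8629 ≈ 1.6920.
E ≈ 2.005×10⁴ × 1.692 = 3.393×10⁴ N/C.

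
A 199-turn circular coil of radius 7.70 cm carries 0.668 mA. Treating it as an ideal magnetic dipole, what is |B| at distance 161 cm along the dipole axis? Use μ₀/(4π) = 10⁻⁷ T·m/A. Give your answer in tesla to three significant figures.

B ≈ 1.19×10⁻¹⁰ T

m = NIA = NIπa² = 199·(6.68×10⁻⁴)·π·(0.0770)² = 0.002476 A·m².
On axis B = (μ₀/4π)·2m/r³.
B = 2·(10⁻⁷)·(0.002476) / (1.61)³ = 1.187×10⁻¹⁰ T.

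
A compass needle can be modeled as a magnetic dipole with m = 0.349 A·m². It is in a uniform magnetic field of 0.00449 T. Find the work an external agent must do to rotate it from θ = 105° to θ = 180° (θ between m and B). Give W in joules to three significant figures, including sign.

W_ext = ΔU = −mB cosθ₂ + mB cosθ₁ = mB(cosθ₁ − cosθ₂).
W = (0.349)(0.00449)·(cos105° − cos180°) = (0.001567)·(+0.7412) = 0.001161 J.

W ≈ 0.00116 J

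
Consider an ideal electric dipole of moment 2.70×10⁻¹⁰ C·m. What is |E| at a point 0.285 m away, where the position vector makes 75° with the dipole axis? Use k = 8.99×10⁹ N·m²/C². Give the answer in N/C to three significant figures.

At angle θ the dipole field magnitude is E = (kp/r³)·√(1 + 3cos²θ).
kp/r³ = (8.99×10⁹)(2.70×10⁻¹⁰) / (0.285)³ = 104.9 N/C.
√(1 + 3cos²75°) = √(1 + 3·0.0670) = √1.2010 ≈ 1.0959.
E ≈ 104.9 × 1.096 = 114.9 N/C.

E ≈ 115 N/C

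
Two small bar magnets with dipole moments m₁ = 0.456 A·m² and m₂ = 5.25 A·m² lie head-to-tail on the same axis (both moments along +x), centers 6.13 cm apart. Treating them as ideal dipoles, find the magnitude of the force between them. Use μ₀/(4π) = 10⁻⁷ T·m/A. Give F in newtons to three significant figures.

On-axis B of dipole 1: B = (μ₀/4π)·2m₁/r³. Force on dipole 2: F = m₂·dB/dr.
dB/dr = −(μ₀/4π)·6m₁/r⁴, so |F| = (μ₀/4π)·6m₁m₂/r⁴.
F = 6(10⁻⁷)(0.456)(5.25)/(0.0613)⁴ = 0.1017 N.

F ≈ 0.102 N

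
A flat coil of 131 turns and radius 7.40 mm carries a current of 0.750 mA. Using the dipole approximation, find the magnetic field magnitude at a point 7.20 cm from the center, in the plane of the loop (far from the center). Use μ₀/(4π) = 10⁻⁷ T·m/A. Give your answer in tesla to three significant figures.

m = NIA = NIπa² = 131·(7.50×10⁻⁴)·π·(0.00740)² = 1.69×10⁻⁵ A·m².
In the equatorial plane B = (μ₀/4π)·m/r³ (half the axial value).
B = (10⁻⁷)·(1.69×10⁻⁵) / (0.0720)³ = 4.528×10⁻⁹ T.

B ≈ 4.53×10⁻⁹ T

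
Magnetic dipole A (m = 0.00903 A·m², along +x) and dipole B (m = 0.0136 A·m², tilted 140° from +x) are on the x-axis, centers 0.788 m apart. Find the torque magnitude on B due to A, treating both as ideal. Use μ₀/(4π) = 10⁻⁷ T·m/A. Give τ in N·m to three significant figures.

Dipole B is on the axis of dipole A, so B₁ there is axial: B₁ = (μ₀/4π)·2m₁/r³ along +x.
B₁ = 2(10⁻⁷)(0.00903)/(0.788)³ = 3.691×10⁻⁹ T.
τ = m₂ B₁ sinθ.
τ = (0.0136)(3.691×10⁻⁹)·sin140° = 3.227×10⁻¹¹ N·m.

τ ≈ 3.23×10⁻¹¹ N·m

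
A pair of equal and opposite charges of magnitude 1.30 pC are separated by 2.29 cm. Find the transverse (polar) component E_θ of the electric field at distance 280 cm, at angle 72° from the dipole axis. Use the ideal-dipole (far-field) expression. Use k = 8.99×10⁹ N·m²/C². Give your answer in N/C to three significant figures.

E_θ ≈ 1.16×10⁻⁵ N/C

Dipole moment p = qd = (1.30×10⁻¹² C)(0.0229 m) = 2.977×10⁻¹⁴ C·m.
For a dipole, E_θ = (kp sinθ)/r³.
kp/r³ = (8.99×10⁹)(2.977×10⁻¹⁴)/(2.80)³ = 1.219×10⁻⁵ N/C.
E_θ = 1.219×10⁻⁵·sin72° = 1.160×10⁻⁵ N/C.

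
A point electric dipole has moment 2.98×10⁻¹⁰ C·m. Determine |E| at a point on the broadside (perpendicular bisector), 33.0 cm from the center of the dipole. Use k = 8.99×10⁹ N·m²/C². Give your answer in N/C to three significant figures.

On the perpendicular bisector E = kp/r³ (half the axial value at the same distance).
E = (8.99×10⁹)(2.98×10⁻¹⁰) / (0.330)³ = 74.55 N/C.

E ≈ 74.5 N/C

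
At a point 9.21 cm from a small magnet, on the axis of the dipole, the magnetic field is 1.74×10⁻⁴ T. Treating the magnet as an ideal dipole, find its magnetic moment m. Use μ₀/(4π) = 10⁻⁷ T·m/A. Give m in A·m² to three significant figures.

m ≈ 0.680 A·m²

On axis B = (μ₀/4π)·2m/r³, so m = Br³·4π/(μ₀·2).
m = (1.74×10⁻⁴)·(0.0921)³ / (2·10⁻⁷) = 0.6797 A·m².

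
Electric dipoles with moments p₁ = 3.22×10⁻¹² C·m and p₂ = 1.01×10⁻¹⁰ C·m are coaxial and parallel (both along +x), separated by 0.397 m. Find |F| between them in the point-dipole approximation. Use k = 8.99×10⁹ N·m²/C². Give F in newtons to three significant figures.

F ≈ 7.06×10⁻¹⁰ N

On-axis field of dipole 1 at distance r: E = 2kp₁/r³. Force on dipole 2 is F = p₂·dE/dr (gradient along axis).
dE/dr = −6kp₁/r⁴, so |F| = 6kp₁p₂/r⁴ (attractive for aligned moments).
F = 6(8.99×10⁹)(3.22×10⁻¹²)(1.01×10⁻¹⁰)/(0.397)⁴ = 7.062×10⁻¹⁰ N.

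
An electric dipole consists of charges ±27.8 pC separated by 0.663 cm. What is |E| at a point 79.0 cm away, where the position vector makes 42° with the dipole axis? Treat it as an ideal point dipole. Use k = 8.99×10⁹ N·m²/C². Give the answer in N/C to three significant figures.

Dipole moment p = qd = (2.78×10⁻¹¹ C)(0.00663 m) = 1.843×10⁻¹³ C·m.
At angle θ the dipole field magnitude is E = (kp/r³)·√(1 + 3cos²θ).
kp/r³ = (8.99×10⁹)(1.843×10⁻¹³) / (0.790)³ = 0.003360 N/C.
√(1 + 3cos²42°) = √(1 + 3·0.5523) = √2.6568 ≈ 1.6300.
E ≈ 0.003360 × 1.630 = 0.005478 N/C.

E ≈ 0.00548 N/C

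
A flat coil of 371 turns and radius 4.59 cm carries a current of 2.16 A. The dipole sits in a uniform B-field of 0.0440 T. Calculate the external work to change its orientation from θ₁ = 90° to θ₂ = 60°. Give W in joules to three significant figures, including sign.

W ≈ -0.117 J

m = NIA = NIπa² = 371·(2.16)·π·(0.0459)² = 5.304 A·m².
W_ext = ΔU = −mB cosθ₂ + mB cosθ₁ = mB(cosθ₁ − cosθ₂).
W = (5.304)(0.0440)·(cos90° − cos60°) = (0.2334)·(-0.5000) = -0.1167 J.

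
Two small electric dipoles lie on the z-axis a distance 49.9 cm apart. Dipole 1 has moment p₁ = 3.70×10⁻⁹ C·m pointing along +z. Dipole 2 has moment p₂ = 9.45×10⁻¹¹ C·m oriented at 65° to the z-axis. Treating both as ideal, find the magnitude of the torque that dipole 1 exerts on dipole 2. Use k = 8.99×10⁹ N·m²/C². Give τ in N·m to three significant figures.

The second dipole sits on the axis of the first, so the field there is axial: E₁ = 2kp₁/r³ along +z.
E₁ = 2(8.99×10⁹)(3.70×10⁻⁹)/(0.499)³ = 535.4 N/C.
Torque on the second dipole: τ = p₂ E₁ sinθ.
τ = (9.45×10⁻¹¹)(535.4)·sin65° = 4.586×10⁻⁸ N·m.

τ ≈ 4.59×10⁻⁸ N·m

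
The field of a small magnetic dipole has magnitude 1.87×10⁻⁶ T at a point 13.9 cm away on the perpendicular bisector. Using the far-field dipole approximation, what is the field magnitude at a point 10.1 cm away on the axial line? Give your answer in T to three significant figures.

Dipole fields scale as 1/r³ in the far field.
The axial field is twice the equatorial field at the same r, so the geometry factor is 2/1.
B₂ = B₁ · (2/1) · (r₁/r₂)³ = 1.87×10⁻⁶ · 2 · (13.9/10.1)³.
(r₁/r₂)³ = (1.376)³ = 2.607.
B₂ ≈ 9.749×10⁻⁶ T.

B ≈ 9.75×10⁻⁶ T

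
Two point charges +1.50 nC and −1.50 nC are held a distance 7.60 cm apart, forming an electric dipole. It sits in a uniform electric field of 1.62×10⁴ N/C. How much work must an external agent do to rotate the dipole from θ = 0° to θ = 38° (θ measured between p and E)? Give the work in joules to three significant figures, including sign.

W ≈ 3.92×10⁻⁷ J

Dipole moment p = qd = (1.50×10⁻⁹ C)(0.0760 m) = 1.14×10⁻¹⁰ C·m.
W_ext = ΔU = U(θ₂) − U(θ₁) = −pE cosθ₂ − (−pE cosθ₁) = pE(cosθ₁ − cosθ₂).
W = (1.14×10⁻¹⁰)(1.62×10⁴)·(cos0° − cos38°) = (1.847×10⁻⁶)·(+0.2120) = 3.915×10⁻⁷ J.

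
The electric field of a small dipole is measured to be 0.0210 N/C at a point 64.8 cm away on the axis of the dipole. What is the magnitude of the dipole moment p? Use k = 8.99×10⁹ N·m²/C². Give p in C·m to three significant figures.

p ≈ 3.18×10⁻¹³ C·m

On axis E = 2kp/r³, so p = Er³/(2k).
p = (0.0210)·(0.648)³ / (2·8.99×10⁹) = 3.178×10⁻¹³ C·m.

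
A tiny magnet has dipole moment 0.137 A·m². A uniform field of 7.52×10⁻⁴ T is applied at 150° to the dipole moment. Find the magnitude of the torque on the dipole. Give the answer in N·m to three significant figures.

τ ≈ 5.15×10⁻⁵ N·m

Torque on a magnetic dipole: τ = mB sinθ.
τ = (0.137)(7.52×10⁻⁴)·sin150° = 5.151×10⁻⁵ N·m.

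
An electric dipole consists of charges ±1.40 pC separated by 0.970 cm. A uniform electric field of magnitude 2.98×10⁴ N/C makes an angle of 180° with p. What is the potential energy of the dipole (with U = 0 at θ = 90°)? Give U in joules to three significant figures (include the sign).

U ≈ 4.05×10⁻¹⁰ J

Dipole moment p = qd = (1.40×10⁻¹² C)(0.00970 m) = 1.358×10⁻¹⁴ C·m.
U = −p·E = −pE cosθ.
U = −(1.358×10⁻¹⁴)(2.98×10⁴)·cos180° = 4.047×10⁻¹⁰ J.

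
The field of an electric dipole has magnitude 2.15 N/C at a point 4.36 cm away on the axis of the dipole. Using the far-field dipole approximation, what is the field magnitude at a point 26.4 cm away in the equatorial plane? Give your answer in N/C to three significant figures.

Dipole fields scale as 1/r³ in the far field.
The axial field is twice the equatorial field at the same r, so the geometry factor is 1/2.
E₂ = E₁ · (1/2) · (r₁/r₂)³ = 2.15 · 0.5 · (4.36/26.4)³.
(r₁/r₂)³ = (0.1652)³ = 0.004505.
E₂ ≈ 0.004842 N/C.

E ≈ 0.00484 N/C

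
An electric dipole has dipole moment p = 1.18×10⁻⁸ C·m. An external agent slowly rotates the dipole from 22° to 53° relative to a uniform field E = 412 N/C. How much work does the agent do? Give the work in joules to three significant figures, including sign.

W ≈ 1.58×10⁻⁶ J

W_ext = ΔU = U(θ₂) − U(θ₁) = −pE cosθ₂ − (−pE cosθ₁) = pE(cosθ₁ − cosθ₂).
W = (1.18×10⁻⁸)(412)·(cos22° − cos53°) = (4.862×10⁻⁶)·(+0.3254) = 1.582×10⁻⁶ J.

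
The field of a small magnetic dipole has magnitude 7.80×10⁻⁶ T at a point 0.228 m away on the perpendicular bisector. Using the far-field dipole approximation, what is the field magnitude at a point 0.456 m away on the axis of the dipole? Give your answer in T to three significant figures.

Dipole fields scale as 1/r³ in the far field.
The axial field is twice the equatorial field at the same r, so the geometry factor is 2/1.
B₂ = B₁ · (2/1) · (r₁/r₂)³ = 7.80×10⁻⁶ · 2 · (0.228/0.456)³.
(r₁/r₂)³ = (0.5)³ = 0.125.
B₂ ≈ 1.950×10⁻⁶ T.

B ≈ 1.95×10⁻⁶ T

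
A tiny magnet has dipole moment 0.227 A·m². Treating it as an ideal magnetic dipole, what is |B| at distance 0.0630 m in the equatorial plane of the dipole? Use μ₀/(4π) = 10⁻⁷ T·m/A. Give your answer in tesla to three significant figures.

B ≈ 9.08×10⁻⁵ T

In the equatorial plane B = (μ₀/4π)·m/r³ (half the axial value).
B = (10⁻⁷)·(0.227) / (0.0630)³ = 9.078×10⁻⁵ T.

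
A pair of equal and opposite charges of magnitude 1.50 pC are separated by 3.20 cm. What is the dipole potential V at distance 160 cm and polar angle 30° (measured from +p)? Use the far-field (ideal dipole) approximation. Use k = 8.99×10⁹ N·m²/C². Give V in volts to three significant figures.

V ≈ 1.46×10⁻⁴ V

Dipole moment p = qd = (1.50×10⁻¹² C)(0.0320 m) = 4.80×10⁻¹⁴ C·m.
The dipole potential is V = kp cosθ / r².
V = (8.99×10⁹)(4.80×10⁻¹⁴)·cos30° / (1.60)² = 1.460×10⁻⁴ V.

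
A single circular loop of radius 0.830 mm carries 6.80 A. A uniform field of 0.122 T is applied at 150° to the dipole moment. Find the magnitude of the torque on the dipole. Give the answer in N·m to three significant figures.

Magnetic moment m = IA = Iπa² = (6.80)·π·(8.30×10⁻⁴)² = 1.472×10⁻⁵ A·m².
Torque on a magnetic dipole: τ = mB sinθ.
τ = (1.472×10⁻⁵)(0.122)·sin150° = 8.979×10⁻⁷ N·m.

τ ≈ 8.98×10⁻⁷ N·m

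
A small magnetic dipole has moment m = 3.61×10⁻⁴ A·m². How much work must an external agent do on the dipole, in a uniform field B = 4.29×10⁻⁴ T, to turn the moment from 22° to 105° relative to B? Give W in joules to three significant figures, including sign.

W_ext = ΔU = −mB cosθ₂ + mB cosθ₁ = mB(cosθ₁ − cosθ₂).
W = (3.61×10⁻⁴)(4.29×10⁻⁴)·(cos22° − cos105°) = (1.549×10⁻⁷)·(+1.1860) = 1.837×10⁻⁷ J.

W ≈ 1.84×10⁻⁷ J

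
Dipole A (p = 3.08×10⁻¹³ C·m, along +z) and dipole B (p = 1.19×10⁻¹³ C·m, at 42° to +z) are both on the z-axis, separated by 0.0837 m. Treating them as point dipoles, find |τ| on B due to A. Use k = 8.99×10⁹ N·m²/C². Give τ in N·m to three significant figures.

The second dipole sits on the axis of the first, so the field there is axial: E₁ = 2kp₁/r³ along +z.
E₁ = 2(8.99×10⁹)(3.08×10⁻¹³)/(0.0837)³ = 9.444 N/C.
Torque on the second dipole: τ = p₂ E₁ sinθ.
τ = (1.19×10⁻¹³)(9.444)·sin42° = 7.520×10⁻¹³ N·m.

τ ≈ 7.52×10⁻¹³ N·m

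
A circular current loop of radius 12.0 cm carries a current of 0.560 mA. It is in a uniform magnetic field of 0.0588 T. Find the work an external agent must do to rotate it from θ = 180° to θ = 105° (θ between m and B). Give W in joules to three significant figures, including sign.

Magnetic moment m = IA = Iπa² = (5.60×10⁻⁴)·π·(0.120)² = 2.533×10⁻⁵ A·m².
W_ext = ΔU = −mB cosθ₂ + mB cosθ₁ = mB(cosθ₁ − cosθ₂).
W = (2.533×10⁻⁵)(0.0588)·(cos180° − cos105°) = (1.489×10⁻⁶)·(-0.7412) = -1.104×10⁻⁶ J.

W ≈ -1.10×10⁻⁶ J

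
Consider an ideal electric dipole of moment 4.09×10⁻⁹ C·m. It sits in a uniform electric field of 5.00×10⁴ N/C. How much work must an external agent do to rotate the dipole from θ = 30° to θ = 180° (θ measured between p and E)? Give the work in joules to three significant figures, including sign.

W ≈ 3.82×10⁻⁴ J

W_ext = ΔU = U(θ₂) − U(θ₁) = −pE cosθ₂ − (−pE cosθ₁) = pE(cosθ₁ − cosθ₂).
W = (4.09×10⁻⁹)(5.00×10⁴)·(cos30° − cos180°) = (2.045×10⁻⁴)·(+1.8660) = 3.816×10⁻⁴ J.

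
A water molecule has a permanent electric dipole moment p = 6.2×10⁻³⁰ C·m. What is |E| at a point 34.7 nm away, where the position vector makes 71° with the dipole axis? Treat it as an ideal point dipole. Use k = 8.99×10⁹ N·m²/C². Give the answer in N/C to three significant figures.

At angle θ the dipole field magnitude is E = (kp/r³)·√(1 + 3cos²θ).
kp/r³ = (8.99×10⁹)(6.20×10⁻³⁰) / (3.47×10⁻⁸)³ = 1334 N/C.
√(1 + 3cos²71°) = √(1 + 3·0.1060) = √1.3180 ≈ 1.1480.
E ≈ 1334 × 1.148 = 1532 N/C.

E ≈ 1530 N/C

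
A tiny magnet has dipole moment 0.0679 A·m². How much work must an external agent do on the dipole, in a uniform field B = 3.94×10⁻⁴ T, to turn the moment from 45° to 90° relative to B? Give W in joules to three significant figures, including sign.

W ≈ 1.89×10⁻⁵ J

W_ext = ΔU = −mB cosθ₂ + mB cosθ₁ = mB(cosθ₁ − cosθ₂).
W = (0.0679)(3.94×10⁻⁴)·(cos45° − cos90°) = (2.675×10⁻⁵)·(+0.7071) = 1.892×10⁻⁵ J.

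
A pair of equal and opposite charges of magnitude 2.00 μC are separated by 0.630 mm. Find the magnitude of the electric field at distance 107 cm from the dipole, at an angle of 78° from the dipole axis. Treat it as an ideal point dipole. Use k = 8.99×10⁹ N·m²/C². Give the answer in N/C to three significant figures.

Dipole moment p = qd = (2.00×10⁻⁶ C)(6.30×10⁻⁴ m) = 1.26×10⁻⁹ C·m.
At angle θ the dipole field magnitude is E = (kp/r³)·√(1 + 3cos²θ).
kp/r³ = (8.99×10⁹)(1.26×10⁻⁹) / (1.07)³ = 9.247 N/C.
√(1 + 3cos²78°) = √(1 + 3·0.0432) = √1.1297 ≈ 1.0629.
E ≈ 9.247 × 1.063 = 9.828 N/C.

E ≈ 9.83 N/C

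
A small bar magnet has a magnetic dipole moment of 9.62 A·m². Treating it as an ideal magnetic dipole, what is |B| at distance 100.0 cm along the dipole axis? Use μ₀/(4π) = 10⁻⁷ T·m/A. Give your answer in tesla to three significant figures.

On axis B = (μ₀/4π)·2m/r³.
B = 2·(10⁻⁷)·(9.62) / (1.00)³ = 1.924×10⁻⁶ T.

B ≈ 1.92×10⁻⁶ T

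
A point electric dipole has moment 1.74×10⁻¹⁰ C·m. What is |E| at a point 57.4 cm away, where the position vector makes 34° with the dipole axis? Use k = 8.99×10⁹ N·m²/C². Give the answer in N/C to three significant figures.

At angle θ the dipole field magnitude is E = (kp/r³)·√(1 + 3cos²θ).
kp/r³ = (8.99×10⁹)(1.74×10⁻¹⁰) / (0.574)³ = 8.271 N/C.
√(1 + 3cos²34°) = √(1 + 3·0.6873) = √3.0619 ≈ 1.7498.
E ≈ 8.271 × 1.750 = 14.47 N/C.

E ≈ 14.5 N/C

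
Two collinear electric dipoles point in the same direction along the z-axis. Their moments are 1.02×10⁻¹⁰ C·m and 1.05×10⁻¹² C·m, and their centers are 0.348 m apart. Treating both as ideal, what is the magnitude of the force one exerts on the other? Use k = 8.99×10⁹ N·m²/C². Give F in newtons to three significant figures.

F ≈ 3.94×10⁻¹⁰ N

On-axis field of dipole 1 at distance r: E = 2kp₁/r³. Force on dipole 2 is F = p₂·dE/dr (gradient along axis).
dE/dr = −6kp₁/r⁴, so |F| = 6kp₁p₂/r⁴ (attractive for aligned moments).
F = 6(8.99×10⁹)(1.02×10⁻¹⁰)(1.05×10⁻¹²)/(0.348)⁴ = 3.939×10⁻¹⁰ N.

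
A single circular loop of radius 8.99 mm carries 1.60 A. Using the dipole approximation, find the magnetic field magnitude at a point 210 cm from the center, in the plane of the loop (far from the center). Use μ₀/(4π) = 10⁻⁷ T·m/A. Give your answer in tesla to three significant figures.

Magnetic moment m = IA = Iπa² = (1.60)·π·(0.00899)² = 4.062×10⁻⁴ A·m².
In the equatorial plane B = (μ₀/4π)·m/r³ (half the axial value).
B = (10⁻⁷)·(4.062×10⁻⁴) / (2.10)³ = 4.386×10⁻¹² T.

B ≈ 4.39×10⁻¹² T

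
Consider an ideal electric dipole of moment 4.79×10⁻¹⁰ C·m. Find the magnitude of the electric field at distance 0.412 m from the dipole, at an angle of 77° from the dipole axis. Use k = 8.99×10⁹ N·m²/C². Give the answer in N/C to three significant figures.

E ≈ 66.1 N/C

At angle θ the dipole field magnitude is E = (kp/r³)·√(1 + 3cos²θ).
kp/r³ = (8.99×10⁹)(4.79×10⁻¹⁰) / (0.412)³ = 61.57 N/C.
√(1 + 3cos²77°) = √(1 + 3·0.0506) = √1.1518 ≈ 1.0732.
E ≈ 61.57 × 1.073 = 66.08 N/C.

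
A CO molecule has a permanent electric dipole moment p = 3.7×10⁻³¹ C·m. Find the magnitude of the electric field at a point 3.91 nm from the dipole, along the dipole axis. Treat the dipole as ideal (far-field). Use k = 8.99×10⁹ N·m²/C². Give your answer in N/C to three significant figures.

On the dipole axis E = 2kp/r³.
E = 2·(8.99×10⁹)(3.70×10⁻³¹) / (3.91×10⁻⁹)³ = 1.113×10⁵ N/C.

E ≈ 1.11×10⁵ N/C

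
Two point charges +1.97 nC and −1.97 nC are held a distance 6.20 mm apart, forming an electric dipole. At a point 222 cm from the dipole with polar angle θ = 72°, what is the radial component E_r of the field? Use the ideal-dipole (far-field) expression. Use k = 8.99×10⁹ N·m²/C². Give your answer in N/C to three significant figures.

E_r ≈ 0.00620 N/C

Dipole moment p = qd = (1.97×10⁻⁹ C)(0.00620 m) = 1.221×10⁻¹¹ C·m.
For a dipole, E_r = (2kp cosθ)/r³.
kp/r³ = (8.99×10⁹)(1.221×10⁻¹¹)/(2.22)³ = 0.01003 N/C.
E_r = 2·0.01003·cos72° = 0.006201 N/C.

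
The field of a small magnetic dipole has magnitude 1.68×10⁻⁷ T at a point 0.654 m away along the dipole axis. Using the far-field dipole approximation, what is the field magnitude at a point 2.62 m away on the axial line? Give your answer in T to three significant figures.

B ≈ 2.61×10⁻⁹ T

Dipole fields scale as 1/r³ in the far field; the geometry is the same at both points.
B₂ = B₁ · (r₁/r₂)³ = 1.68×10⁻⁷ · (0.654/2.62)³.
(r₁/r₂)³ = (0.2496)³ = 0.01555.
B₂ ≈ 2.613×10⁻⁹ T.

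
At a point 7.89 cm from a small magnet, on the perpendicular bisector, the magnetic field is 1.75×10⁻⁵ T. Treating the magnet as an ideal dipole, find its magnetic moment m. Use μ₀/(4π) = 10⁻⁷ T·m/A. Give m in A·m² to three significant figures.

m ≈ 0.0860 A·m²

In the equatorial plane B = (μ₀/4π)·m/r³, so m = Br³·4π/(μ₀).
m = (1.75×10⁻⁵)·(0.0789)³ / (10⁻⁷) = 0.08595 A·m².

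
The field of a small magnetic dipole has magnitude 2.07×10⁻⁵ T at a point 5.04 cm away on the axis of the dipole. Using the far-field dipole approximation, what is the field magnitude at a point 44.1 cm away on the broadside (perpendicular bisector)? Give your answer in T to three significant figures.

Dipole fields scale as 1/r³ in the far field.
The axial field is twice the equatorial field at the same r, so the geometry factor is 1/2.
B₂ = B₁ · (1/2) · (r₁/r₂)³ = 2.07×10⁻⁵ · 0.5 · (5.04/44.1)³.
(r₁/r₂)³ = (0.1143)³ = 0.001493.
B₂ ≈ 1.545×10⁻⁸ T.

B ≈ 1.54×10⁻⁸ T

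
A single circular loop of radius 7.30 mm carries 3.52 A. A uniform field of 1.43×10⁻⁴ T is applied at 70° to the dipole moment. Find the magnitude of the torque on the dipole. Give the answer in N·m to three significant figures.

Magnetic moment m = IA = Iπa² = (3.52)·π·(0.00730)² = 5.893×10⁻⁴ A·m².
Torque on a magnetic dipole: τ = mB sinθ.
τ = (5.893×10⁻⁴)(1.43×10⁻⁴)·sin70° = 7.919×10⁻⁸ N·m.

τ ≈ 7.92×10⁻⁸ N·m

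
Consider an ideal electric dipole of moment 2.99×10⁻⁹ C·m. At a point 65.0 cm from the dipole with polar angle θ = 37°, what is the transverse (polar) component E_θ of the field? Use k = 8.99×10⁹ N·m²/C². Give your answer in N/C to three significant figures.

For a dipole, E_θ = (kp sinθ)/r³.
kp/r³ = (8.99×10⁹)(2.99×10⁻⁹)/(0.650)³ = 97.88 N/C.
E_θ = 97.88·sin37° = 58.91 N/C.

E_θ ≈ 58.9 N/C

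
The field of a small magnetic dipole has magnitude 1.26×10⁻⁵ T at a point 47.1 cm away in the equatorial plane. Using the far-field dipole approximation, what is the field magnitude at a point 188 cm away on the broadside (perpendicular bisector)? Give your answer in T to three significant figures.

Dipole fields scale as 1/r³ in the far field; the geometry is the same at both points.
B₂ = B₁ · (r₁/r₂)³ = 1.26×10⁻⁵ · (47.1/188)³.
(r₁/r₂)³ = (0.2505)³ = 0.01572.
B₂ ≈ 1.981×10⁻⁷ T.

B ≈ 1.98×10⁻⁷ T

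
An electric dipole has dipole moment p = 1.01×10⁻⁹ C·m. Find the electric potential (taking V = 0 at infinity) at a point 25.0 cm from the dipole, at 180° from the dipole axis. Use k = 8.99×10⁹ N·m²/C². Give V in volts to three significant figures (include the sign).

V ≈ -145 V

The dipole potential is V = kp cosθ / r².
V = (8.99×10⁹)(1.01×10⁻⁹)·cos180° / (0.250)² = -145.3 V.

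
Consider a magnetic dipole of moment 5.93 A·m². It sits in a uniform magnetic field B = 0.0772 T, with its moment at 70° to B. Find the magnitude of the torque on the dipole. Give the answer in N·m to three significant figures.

τ ≈ 0.430 N·m

Torque on a magnetic dipole: τ = mB sinθ.
τ = (5.93)(0.0772)·sin70° = 0.4302 N·m.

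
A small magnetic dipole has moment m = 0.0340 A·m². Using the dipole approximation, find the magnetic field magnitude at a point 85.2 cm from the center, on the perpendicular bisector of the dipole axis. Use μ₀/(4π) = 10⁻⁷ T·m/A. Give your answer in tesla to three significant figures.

In the equatorial plane B = (μ₀/4π)·m/r³ (half the axial value).
B = (10⁻⁷)·(0.0340) / (0.852)³ = 5.497×10⁻⁹ T.

B ≈ 5.50×10⁻⁹ T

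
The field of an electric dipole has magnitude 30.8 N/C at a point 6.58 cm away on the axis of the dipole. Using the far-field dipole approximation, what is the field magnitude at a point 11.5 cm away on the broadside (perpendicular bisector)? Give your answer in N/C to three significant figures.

E ≈ 2.88 N/C

Dipole fields scale as 1/r³ in the far field.
The axial field is twice the equatorial field at the same r, so the geometry factor is 1/2.
E₂ = E₁ · (1/2) · (r₁/r₂)³ = 30.8 · 0.5 · (6.58/11.5)³.
(r₁/r₂)³ = (0.5722)³ = 0.1873.
E₂ ≈ 2.885 N/C.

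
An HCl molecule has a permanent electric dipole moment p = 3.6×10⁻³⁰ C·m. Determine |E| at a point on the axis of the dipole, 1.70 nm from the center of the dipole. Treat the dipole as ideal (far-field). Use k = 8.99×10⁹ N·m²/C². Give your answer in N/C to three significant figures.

On the dipole axis E = 2kp/r³.
E = 2·(8.99×10⁹)(3.60×10⁻³⁰) / (1.70×10⁻⁹)³ = 1.317×10⁷ N/C.

E ≈ 1.32×10⁷ N/C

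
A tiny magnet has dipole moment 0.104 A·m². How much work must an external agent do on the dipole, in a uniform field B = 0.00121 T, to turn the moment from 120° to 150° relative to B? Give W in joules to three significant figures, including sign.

W_ext = ΔU = −mB cosθ₂ + mB cosθ₁ = mB(cosθ₁ − cosθ₂).
W = (0.104)(0.00121)·(cos120° − cos150°) = (1.258×10⁻⁴)·(+0.3660) = 4.606×10⁻⁵ J.

W ≈ 4.61×10⁻⁵ J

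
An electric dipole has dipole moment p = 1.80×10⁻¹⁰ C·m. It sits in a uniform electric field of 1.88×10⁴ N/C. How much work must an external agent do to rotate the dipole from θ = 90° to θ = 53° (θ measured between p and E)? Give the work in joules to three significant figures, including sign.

W_ext = ΔU = U(θ₂) − U(θ₁) = −pE cosθ₂ − (−pE cosθ₁) = pE(cosθ₁ − cosθ₂).
W = (1.80×10⁻¹⁰)(1.88×10⁴)·(cos90° − cos53°) = (3.384×10⁻⁶)·(-0.6018) = -2.037×10⁻⁶ J.

W ≈ -2.04×10⁻⁶ J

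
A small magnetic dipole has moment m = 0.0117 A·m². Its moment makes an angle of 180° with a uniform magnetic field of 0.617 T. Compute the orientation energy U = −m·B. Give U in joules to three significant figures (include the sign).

U = −m·B = −mB cosθ.
U = −(0.0117)(0.617)·cos180° = 0.007219 J.

U ≈ 0.00722 J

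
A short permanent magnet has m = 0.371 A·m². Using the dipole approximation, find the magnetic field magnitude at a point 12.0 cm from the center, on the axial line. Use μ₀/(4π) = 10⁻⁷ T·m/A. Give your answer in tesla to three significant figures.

B ≈ 4.29×10⁻⁵ T

On axis B = (μ₀/4π)·2m/r³.
B = 2·(10⁻⁷)·(0.371) / (0.120)³ = 4.294×10⁻⁵ T.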